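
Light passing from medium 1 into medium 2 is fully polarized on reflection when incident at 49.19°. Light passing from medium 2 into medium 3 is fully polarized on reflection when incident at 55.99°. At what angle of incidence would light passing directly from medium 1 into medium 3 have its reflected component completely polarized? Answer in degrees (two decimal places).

θ_B ≈ 59.77°

Each Brewster angle gives a ratio: n₂/n₁ = tan 49.19° = 1.1581, n₃/n₂ = tan 55.99° = 1.4820.
So n₃/n₁ = (n₂/n₁)(n₃/n₂) = 1.1581 × 1.4820 = 1.7163.
θ_B(1→3) = arctan(1.7163) = 59.77°.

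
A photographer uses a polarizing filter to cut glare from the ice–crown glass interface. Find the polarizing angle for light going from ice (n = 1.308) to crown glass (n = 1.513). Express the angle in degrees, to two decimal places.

θ_B ≈ 49.16°

Here n₂/n₁ = 1.513/1.308 = 1.1567, and Brewster's law gives tan θ_B = n₂/n₁.
θ_B = arctan(1.1567) = 49.16°.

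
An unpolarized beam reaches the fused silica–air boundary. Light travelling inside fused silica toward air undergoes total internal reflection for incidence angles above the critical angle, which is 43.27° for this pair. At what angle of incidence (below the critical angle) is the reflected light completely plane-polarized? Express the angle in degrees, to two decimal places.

θ_B ≈ 34.43°

At the critical angle sin θ_c = n₂/n₁, giving n₂/n₁ = sin 43.27° = 0.6854.
Then tan θ_B = n₂/n₁ = 0.6854, so θ_B = arctan 0.6854 = 34.43°.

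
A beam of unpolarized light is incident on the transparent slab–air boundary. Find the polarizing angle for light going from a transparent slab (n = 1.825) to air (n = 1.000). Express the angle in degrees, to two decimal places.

θ_B ≈ 28.72°

Brewster's condition: tan θ_B = n₂/n₁ = 1.000/1.825 = 0.5479. Taking the arctangent, θ_B = 28.72°.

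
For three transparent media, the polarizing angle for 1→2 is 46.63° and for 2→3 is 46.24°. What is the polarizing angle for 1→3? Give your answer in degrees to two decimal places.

θ_B ≈ 47.87°

Each Brewster angle gives a ratio: n₂/n₁ = tan 46.63° = 1.0586, n₃/n₂ = tan 46.24° = 1.0442.
So n₃/n₁ = (n₂/n₁)(n₃/n₂) = 1.0586 × 1.0442 = 1.1054.
θ_B(1→3) = arctan(1.1054) = 47.87°.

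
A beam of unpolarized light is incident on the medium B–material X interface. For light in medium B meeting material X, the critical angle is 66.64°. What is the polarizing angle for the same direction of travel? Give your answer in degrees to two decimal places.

θ_B ≈ 42.55°

At the critical angle sin θ_c = n₂/n₁, giving n₂/n₁ = sin 66.64° = 0.9180.
Then tan θ_B = n₂/n₁ = 0.9180, so θ_B = arctan 0.9180 = 42.55°.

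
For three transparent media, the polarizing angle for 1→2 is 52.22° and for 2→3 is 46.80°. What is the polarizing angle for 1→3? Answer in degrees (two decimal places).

θ_B ≈ 53.95°

Each Brewster angle gives a ratio: n₂/n₁ = tan 52.22° = 1.2901, n₃/n₂ = tan 46.80° = 1.0649.
n₃/n₁ = 1.3738. Then tan θ_B(1→3) = n₃/n₁, so θ_B(1→3) = arctan(1.3738) = 53.95°.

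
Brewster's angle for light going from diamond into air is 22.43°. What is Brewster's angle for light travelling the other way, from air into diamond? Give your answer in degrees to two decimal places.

θ_B' ≈ 67.57°

The two Brewster angles are complementary: θ_B' = 90° − θ_B = 90° − 22.43° = 67.57°.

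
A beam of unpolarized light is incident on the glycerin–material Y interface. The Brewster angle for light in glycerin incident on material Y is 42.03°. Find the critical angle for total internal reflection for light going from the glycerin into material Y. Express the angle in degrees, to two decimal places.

tan θ_B = n₂/n₁ = tan 42.03° = 0.9014.
Total internal reflection: sin θ_c = n₂/n₁ = 0.9014.
θ_c = arcsin(0.9014) = 64.34°.

θ_c ≈ 64.34°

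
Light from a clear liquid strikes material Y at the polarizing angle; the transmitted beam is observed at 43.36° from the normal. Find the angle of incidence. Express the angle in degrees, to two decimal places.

Brewster's condition makes the reflected and refracted beams perpendicular: θ_B + θ_t = 90°.
So θ_B = 90° − θ_t = 90° − 43.36° = 46.64°.

θ_B ≈ 46.64°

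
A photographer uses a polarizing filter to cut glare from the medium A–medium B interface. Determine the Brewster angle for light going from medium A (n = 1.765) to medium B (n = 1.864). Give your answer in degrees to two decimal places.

Brewster's condition: tan θ_B = n₂/n₁ = 1.864/1.765 = 1.0561.
θ_B = arctan(1.0561) = 46.56°.

θ_B ≈ 46.56°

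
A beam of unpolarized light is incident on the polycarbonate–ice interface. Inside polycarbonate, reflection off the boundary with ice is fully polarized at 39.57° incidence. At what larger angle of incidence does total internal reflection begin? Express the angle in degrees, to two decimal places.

θ_c ≈ 55.73°

tan θ_B = n₂/n₁ = tan 39.57° = 0.8264.
Total internal reflection: sin θ_c = n₂/n₁ = 0.8264.
θ_c = arcsin(0.8264) = 55.73°.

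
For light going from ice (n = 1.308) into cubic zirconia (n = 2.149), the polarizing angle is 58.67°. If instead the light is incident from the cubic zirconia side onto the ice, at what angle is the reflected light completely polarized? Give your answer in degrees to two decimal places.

θ_B' ≈ 31.33°

The two Brewster angles are complementary: θ_B' = 90° − θ_B = 90° − 58.67° = 31.33°.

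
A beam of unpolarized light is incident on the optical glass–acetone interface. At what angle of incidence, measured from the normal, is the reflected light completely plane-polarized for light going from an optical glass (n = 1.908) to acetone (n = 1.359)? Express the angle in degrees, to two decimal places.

θ_B ≈ 35.46°

tan θ_B = n₂/n₁ = 1.359/1.908 = 0.7123. Taking the arctangent, θ_B = 35.46°.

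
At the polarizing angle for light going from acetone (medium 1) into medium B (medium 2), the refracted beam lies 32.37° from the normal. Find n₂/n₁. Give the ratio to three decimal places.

n₂/n₁ ≈ 1.578

At Brewster incidence θ_B = 90° − θ_t = 90° − 32.37° = 57.63°.
Then n₂/n₁ = tan θ_B = tan 57.63° = 1.578.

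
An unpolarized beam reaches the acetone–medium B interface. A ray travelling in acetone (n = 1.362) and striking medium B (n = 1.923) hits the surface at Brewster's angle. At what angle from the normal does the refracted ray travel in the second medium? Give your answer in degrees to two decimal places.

θ_t ≈ 35.31°

θ_B = arctan(n₂/n₁) = arctan(1.923/1.362) = 54.69°.
At Brewster's angle the reflected and refracted rays are perpendicular, so θ_t = 90° − θ_B = 90° − 54.69° = 35.31°.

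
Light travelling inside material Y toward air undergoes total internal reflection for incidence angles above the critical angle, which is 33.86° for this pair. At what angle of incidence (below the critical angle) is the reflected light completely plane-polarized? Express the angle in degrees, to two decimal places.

θ_B ≈ 29.13°

At the critical angle sin θ_c = n₂/n₁, giving n₂/n₁ = sin 33.86° = 0.5572.
Then tan θ_B = n₂/n₁ = 0.5572, so θ_B = arctan 0.5572 = 29.13°.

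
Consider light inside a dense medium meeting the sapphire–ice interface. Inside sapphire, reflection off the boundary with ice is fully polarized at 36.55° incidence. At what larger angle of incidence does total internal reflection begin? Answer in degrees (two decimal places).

n₂/n₁ = tan 36.55° = 0.7413; the critical angle satisfies sin θ_c = n₂/n₁.
θ_c = arcsin(0.7413) = 47.84°.

θ_c ≈ 47.84°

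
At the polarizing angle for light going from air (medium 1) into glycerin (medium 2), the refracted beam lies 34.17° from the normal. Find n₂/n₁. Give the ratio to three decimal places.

n₂/n₁ ≈ 1.473

θ_B + θ_t = 90°, so θ_B = 90° − 34.17° = 55.83°.
tan θ_B = n₂/n₁, so n₂/n₁ = tan 55.83° = 1.473.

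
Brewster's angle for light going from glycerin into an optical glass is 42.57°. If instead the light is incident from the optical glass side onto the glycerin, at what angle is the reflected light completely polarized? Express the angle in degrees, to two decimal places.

θ_B' ≈ 47.43°

tan θ_B' = n₁/n₂ = 1/tan θ_B, so θ_B' = 90° − θ_B.
θ_B' = 90° − 42.57° = 47.43°.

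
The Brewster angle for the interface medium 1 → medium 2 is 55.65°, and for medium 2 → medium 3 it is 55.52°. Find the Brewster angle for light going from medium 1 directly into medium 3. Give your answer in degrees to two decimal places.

n₂/n₁ = tan 55.65° = 1.4632 and n₃/n₂ = tan 55.52° = 1.4561.
Multiplying, n₃/n₁ = 1.4632 × 1.4561 = 2.1306, and θ_B(1→3) = arctan 2.1306 = 64.86°.

θ_B ≈ 64.86°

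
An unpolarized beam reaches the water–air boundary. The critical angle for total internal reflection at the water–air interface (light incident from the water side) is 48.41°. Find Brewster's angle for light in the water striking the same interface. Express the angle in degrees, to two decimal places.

At the critical angle sin θ_c = n₂/n₁, giving n₂/n₁ = sin 48.41° = 0.7479.
Then tan θ_B = n₂/n₁ = 0.7479, so θ_B = arctan 0.7479 = 36.79°.

θ_B ≈ 36.79°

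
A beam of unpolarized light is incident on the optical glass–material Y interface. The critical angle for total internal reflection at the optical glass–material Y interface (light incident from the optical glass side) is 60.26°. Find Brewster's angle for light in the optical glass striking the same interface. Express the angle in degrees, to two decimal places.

θ_B ≈ 40.97°

At the critical angle sin θ_c = n₂/n₁, giving n₂/n₁ = sin 60.26° = 0.8683.
Then tan θ_B = n₂/n₁ = 0.8683, so θ_B = arctan 0.8683 = 40.97°.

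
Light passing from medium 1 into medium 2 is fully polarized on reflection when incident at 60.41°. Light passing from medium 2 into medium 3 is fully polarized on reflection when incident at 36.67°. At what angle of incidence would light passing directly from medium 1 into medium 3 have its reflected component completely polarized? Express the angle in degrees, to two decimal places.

n₂/n₁ = tan 60.41° = 1.7610 and n₃/n₂ = tan 36.67° = 0.7446.
So n₃/n₁ = (n₂/n₁)(n₃/n₂) = 1.7610 × 0.7446 = 1.3112.
θ_B(1→3) = arctan(1.3112) = 52.67°.

θ_B ≈ 52.67°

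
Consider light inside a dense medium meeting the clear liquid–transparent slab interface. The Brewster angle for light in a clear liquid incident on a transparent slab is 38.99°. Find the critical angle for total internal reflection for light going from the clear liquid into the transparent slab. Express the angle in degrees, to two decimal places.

From Brewster, n₂/n₁ = tan θ_B = tan 38.99° = 0.8095.
Then sin θ_c = n₂/n₁ = 0.8095, so θ_c = arcsin 0.8095 = 54.05°.

θ_c ≈ 54.05°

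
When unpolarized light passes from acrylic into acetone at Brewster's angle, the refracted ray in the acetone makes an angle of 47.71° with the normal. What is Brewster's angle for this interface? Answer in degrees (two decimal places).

Brewster's condition makes the reflected and refracted beams perpendicular: θ_B + θ_t = 90°.
θ_B = 90° − 47.71° = 42.29°.

θ_B ≈ 42.29°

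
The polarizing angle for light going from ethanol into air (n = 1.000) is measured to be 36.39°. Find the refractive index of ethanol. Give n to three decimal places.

Full polarization of the reflected beam means tan θ_B = n₂/n₁, where n₁ is the incident medium (ethanol).
n₁ = n₂ / tan θ_B = 1.000 / tan 36.39° = 1.357.

n ≈ 1.357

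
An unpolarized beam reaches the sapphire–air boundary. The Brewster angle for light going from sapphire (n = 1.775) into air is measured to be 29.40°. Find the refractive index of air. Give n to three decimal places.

n ≈ 1.000

Brewster's law: tan θ_B = n₂/n₁ (light incident in sapphire, refracted into air).
n₂ = n₁ tan θ_B = 1.775 × tan 29.40° = 1.000.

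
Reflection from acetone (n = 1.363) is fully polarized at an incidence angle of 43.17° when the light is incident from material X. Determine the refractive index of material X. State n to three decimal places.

n ≈ 1.453

Full polarization of the reflected beam means tan θ_B = n₂/n₁, where n₁ is the incident medium (material X).
n₁ = n₂ / tan θ_B = 1.363 / tan 43.17° = 1.453.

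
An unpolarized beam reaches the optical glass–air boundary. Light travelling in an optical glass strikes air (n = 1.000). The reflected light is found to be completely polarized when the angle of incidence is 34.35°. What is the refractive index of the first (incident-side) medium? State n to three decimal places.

n ≈ 1.463

Brewster's law: tan θ_B = n₂/n₁ (light incident in an optical glass, refracted into air).
n₁ = n₂ / tan θ_B = 1.000 / tan 34.35° = 1.463.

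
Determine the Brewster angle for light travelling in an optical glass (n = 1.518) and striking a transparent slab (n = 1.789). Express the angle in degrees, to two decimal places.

θ_B ≈ 49.68°

tan θ_B = n₂/n₁ = 1.789/1.518 = 1.1785. Taking the arctangent, θ_B = 49.68°.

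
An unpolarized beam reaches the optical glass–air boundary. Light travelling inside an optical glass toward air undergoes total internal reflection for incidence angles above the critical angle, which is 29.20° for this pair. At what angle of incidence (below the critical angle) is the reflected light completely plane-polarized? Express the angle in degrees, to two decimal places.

θ_B ≈ 26.01°

sin θ_c = n₂/n₁, so n₂/n₁ = sin 29.20° = 0.4879.
Brewster: tan θ_B = n₂/n₁ = 0.4879.
θ_B = arctan(0.4879) = 26.01°.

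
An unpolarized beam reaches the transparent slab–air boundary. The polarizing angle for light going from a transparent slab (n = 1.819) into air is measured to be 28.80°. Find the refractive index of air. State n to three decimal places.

n ≈ 1.000

Brewster's law: tan θ_B = n₂/n₁ (light incident in a transparent slab, refracted into air).
n₂ = n₁ tan θ_B = 1.819 × tan 28.80° = 1.000.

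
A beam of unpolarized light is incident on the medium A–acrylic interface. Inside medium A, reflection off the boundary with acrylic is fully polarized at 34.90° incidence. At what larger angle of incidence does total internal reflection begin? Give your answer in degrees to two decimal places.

θ_c ≈ 44.24°

From Brewster, n₂/n₁ = tan θ_B = tan 34.90° = 0.6976.
Then sin θ_c = n₂/n₁ = 0.6976, so θ_c = arcsin 0.6976 = 44.24°.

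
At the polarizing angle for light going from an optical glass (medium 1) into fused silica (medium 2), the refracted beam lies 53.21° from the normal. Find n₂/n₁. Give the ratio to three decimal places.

At Brewster incidence θ_B = 90° − θ_t = 90° − 53.21° = 36.79°.
tan θ_B = n₂/n₁, so n₂/n₁ = tan 36.79° = 0.748.

n₂/n₁ ≈ 0.748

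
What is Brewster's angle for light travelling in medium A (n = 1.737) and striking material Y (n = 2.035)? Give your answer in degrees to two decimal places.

tan θ_B = n₂/n₁ = 2.035/1.737 = 1.1716. Taking the arctangent, θ_B = 49.52°.

θ_B ≈ 49.52°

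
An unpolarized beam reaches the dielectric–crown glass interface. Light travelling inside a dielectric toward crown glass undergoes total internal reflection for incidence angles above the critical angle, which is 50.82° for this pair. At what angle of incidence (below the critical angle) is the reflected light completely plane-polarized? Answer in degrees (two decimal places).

θ_B ≈ 37.78°

n₂/n₁ = sin θ_c = sin 50.82° = 0.7752.
tan θ_B equals the same ratio, so θ_B = arctan(0.7752) = 37.78°.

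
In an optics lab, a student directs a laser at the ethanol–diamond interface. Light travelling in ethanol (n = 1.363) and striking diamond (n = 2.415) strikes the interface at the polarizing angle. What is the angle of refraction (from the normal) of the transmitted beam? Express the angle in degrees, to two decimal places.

θ_t ≈ 29.44°

First find Brewster's angle: tan θ_B = 2.415/1.363 = 1.7718, giving θ_B = 60.56°.
At Brewster's angle the reflected and refracted rays are perpendicular, so θ_t = 90° − θ_B = 90° − 60.56° = 29.44°.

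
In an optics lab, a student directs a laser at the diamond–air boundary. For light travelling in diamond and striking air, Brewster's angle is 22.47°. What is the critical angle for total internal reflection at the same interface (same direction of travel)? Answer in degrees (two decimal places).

tan θ_B = n₂/n₁ = tan 22.47° = 0.4136.
Total internal reflection: sin θ_c = n₂/n₁ = 0.4136.
θ_c = arcsin(0.4136) = 24.43°.

θ_c ≈ 24.43°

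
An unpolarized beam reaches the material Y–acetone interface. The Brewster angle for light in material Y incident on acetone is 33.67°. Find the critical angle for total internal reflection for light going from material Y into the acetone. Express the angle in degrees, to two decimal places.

θ_c ≈ 41.77°

From Brewster, n₂/n₁ = tan θ_B = tan 33.67° = 0.6662.
Then sin θ_c = n₂/n₁ = 0.6662, so θ_c = arcsin 0.6662 = 41.77°.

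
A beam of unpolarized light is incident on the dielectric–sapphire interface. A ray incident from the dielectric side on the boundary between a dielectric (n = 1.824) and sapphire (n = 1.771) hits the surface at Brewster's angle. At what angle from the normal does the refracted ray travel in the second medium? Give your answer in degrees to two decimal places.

θ_B = arctan(n₂/n₁) = arctan(1.771/1.824) = 44.16°.
The refracted ray is perpendicular to the reflected ray, so θ_t = 90° − θ_B = 45.84°.

θ_t ≈ 45.84°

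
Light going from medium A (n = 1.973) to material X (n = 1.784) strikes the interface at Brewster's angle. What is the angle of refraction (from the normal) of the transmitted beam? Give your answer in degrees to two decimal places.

θ_t ≈ 47.88°

First find Brewster's angle: tan θ_B = 1.784/1.973 = 0.9042, giving θ_B = 42.12°.
At Brewster's angle the reflected and refracted rays are perpendicular, so θ_t = 90° − θ_B = 90° − 42.12° = 47.88°.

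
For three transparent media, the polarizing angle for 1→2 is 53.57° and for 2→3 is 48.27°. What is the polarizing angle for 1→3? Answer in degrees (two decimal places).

Each Brewster angle gives a ratio: n₂/n₁ = tan 53.57° = 1.3549, n₃/n₂ = tan 48.27° = 1.1212.
So n₃/n₁ = (n₂/n₁)(n₃/n₂) = 1.3549 × 1.1212 = 1.5191.
θ_B(1→3) = arctan(1.5191) = 56.64°.

θ_B ≈ 56.64°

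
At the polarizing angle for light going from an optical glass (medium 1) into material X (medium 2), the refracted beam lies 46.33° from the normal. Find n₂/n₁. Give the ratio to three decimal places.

At Brewster incidence θ_B = 90° − θ_t = 90° − 46.33° = 43.67°.
tan θ_B = n₂/n₁, so n₂/n₁ = tan 43.67° = 0.955.

n₂/n₁ ≈ 0.955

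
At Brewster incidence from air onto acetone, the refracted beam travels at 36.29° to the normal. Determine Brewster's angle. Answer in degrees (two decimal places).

θ_B ≈ 53.71°

At Brewster's angle the reflected and refracted rays are perpendicular, so θ_B + θ_t = 90°.
θ_B = 90° − 36.29° = 53.71°.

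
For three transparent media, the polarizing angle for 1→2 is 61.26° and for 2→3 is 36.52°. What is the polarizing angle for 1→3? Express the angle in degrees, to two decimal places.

θ_B ≈ 53.48°

tan θ_B(1→2) = n₂/n₁ = tan 61.26° = 1.8235.
tan θ_B(2→3) = n₃/n₂ = tan 36.52° = 0.7405.
So n₃/n₁ = (n₂/n₁)(n₃/n₂) = 1.8235 × 0.7405 = 1.3503.
θ_B(1→3) = arctan(1.3503) = 53.48°.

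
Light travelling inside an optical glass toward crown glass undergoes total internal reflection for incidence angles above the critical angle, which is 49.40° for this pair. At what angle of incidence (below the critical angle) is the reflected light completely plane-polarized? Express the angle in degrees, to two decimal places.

θ_B ≈ 37.21°

n₂/n₁ = sin θ_c = sin 49.40° = 0.7593.
tan θ_B equals the same ratio, so θ_B = arctan(0.7593) = 37.21°.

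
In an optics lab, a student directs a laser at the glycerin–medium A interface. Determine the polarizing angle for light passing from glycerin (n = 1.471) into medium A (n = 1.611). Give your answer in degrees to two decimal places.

θ_B ≈ 47.60°

Here n₂/n₁ = 1.611/1.471 = 1.0952, and Brewster's law gives tan θ_B = n₂/n₁. Taking the arctangent, θ_B = 47.60°.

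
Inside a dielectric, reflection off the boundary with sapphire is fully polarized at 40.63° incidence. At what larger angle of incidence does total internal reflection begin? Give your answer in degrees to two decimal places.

θ_c ≈ 59.09°

From Brewster, n₂/n₁ = tan θ_B = tan 40.63° = 0.8580.
Then sin θ_c = n₂/n₁ = 0.8580, so θ_c = arcsin 0.8580 = 59.09°.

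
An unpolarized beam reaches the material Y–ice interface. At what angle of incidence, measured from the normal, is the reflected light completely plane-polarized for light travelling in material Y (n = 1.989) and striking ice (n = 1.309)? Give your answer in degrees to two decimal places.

θ_B ≈ 33.35°

Brewster's condition: tan θ_B = n₂/n₁ = 1.309/1.989 = 0.6581.
θ_B = arctan(0.6581) = 33.35°.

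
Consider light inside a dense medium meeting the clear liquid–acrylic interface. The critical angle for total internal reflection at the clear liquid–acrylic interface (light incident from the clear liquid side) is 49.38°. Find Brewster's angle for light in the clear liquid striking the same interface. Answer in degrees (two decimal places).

θ_B ≈ 37.20°

At the critical angle sin θ_c = n₂/n₁, giving n₂/n₁ = sin 49.38° = 0.7590.
Then tan θ_B = n₂/n₁ = 0.7590, so θ_B = arctan 0.7590 = 37.20°.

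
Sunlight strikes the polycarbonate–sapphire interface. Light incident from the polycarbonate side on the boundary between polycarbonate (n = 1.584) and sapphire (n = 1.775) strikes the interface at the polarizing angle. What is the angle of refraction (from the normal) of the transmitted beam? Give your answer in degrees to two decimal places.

θ_t ≈ 41.75°

tan θ_B = n₂/n₁ = 1.775/1.584 = 1.1206, so θ_B = 48.25°.
At Brewster's angle the reflected and refracted rays are perpendicular, so θ_t = 90° − θ_B = 90° − 48.25° = 41.75°.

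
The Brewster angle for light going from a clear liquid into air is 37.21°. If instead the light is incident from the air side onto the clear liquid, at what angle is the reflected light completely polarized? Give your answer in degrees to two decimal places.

Reversing the direction swaps n₁ and n₂, so tan θ_B' = 1/tan θ_B and θ_B' = 90° − θ_B.
Hence θ_B' = 90° − 37.21° = 52.79°.

θ_B' ≈ 52.79°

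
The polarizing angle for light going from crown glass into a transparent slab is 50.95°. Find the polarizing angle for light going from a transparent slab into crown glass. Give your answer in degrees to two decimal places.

θ_B' ≈ 39.05°

The two Brewster angles are complementary: θ_B' = 90° − θ_B = 90° − 50.95° = 39.05°.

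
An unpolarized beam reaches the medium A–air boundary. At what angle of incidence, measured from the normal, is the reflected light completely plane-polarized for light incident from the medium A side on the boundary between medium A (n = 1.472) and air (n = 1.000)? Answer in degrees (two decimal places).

θ_B ≈ 34.19°

Here n₂/n₁ = 1.000/1.472 = 0.6793, and Brewster's law gives tan θ_B = n₂/n₁. Taking the arctangent, θ_B = 34.19°.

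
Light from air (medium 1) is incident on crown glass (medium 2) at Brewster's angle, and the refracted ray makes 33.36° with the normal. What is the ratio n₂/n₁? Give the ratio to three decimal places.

n₂/n₁ ≈ 1.519

At Brewster incidence θ_B = 90° − θ_t = 90° − 33.36° = 56.64°.
tan θ_B = n₂/n₁, so n₂/n₁ = tan 56.64° = 1.519.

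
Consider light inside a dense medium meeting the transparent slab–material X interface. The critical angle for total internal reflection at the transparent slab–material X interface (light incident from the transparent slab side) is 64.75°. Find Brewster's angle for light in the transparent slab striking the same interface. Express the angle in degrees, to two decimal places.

θ_B ≈ 42.13°

n₂/n₁ = sin θ_c = sin 64.75° = 0.9045.
tan θ_B equals the same ratio, so θ_B = arctan(0.9045) = 42.13°.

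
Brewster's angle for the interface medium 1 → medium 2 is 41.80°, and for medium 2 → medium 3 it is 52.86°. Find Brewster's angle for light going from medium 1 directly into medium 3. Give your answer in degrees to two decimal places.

θ_B ≈ 49.73°

Each Brewster angle gives a ratio: n₂/n₁ = tan 41.80° = 0.8941, n₃/n₂ = tan 52.86° = 1.3203.
So n₃/n₁ = (n₂/n₁)(n₃/n₂) = 0.8941 × 1.3203 = 1.1805.
θ_B(1→3) = arctan(1.1805) = 49.73°.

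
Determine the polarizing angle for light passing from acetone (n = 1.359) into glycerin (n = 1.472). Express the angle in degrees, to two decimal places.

The reflected p-component vanishes when tan θ_B = n₂/n₁.
tan θ_B = n₂/n₁ = 1.472/1.359 = 1.0831.
So θ_B = arctan 1.0831 = 47.29°.

θ_B ≈ 47.29°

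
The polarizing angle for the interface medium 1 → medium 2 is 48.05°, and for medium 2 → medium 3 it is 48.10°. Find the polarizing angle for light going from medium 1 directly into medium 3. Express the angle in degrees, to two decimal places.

θ_B ≈ 51.11°

tan θ_B(1→2) = n₂/n₁ = tan 48.05° = 1.1126.
tan θ_B(2→3) = n₃/n₂ = tan 48.10° = 1.1145.
n₃/n₁ = 1.2400. Then tan θ_B(1→3) = n₃/n₁, so θ_B(1→3) = arctan(1.2400) = 51.11°.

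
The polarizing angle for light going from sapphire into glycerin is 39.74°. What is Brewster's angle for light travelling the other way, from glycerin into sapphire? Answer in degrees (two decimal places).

The two Brewster angles are complementary: θ_B' = 90° − θ_B = 90° − 39.74° = 50.26°.

θ_B' ≈ 50.26°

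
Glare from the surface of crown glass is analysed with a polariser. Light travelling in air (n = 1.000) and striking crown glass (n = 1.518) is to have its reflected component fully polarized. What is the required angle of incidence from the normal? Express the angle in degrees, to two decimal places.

At Brewster's angle the reflected and refracted rays are perpendicular, which with Snell's law gives tan θ_B = n₂/n₁.
Brewster's condition: tan θ_B = n₂/n₁ = 1.518/1.000 = 1.5180. Taking the arctangent, θ_B = 56.62°.

θ_B ≈ 56.62°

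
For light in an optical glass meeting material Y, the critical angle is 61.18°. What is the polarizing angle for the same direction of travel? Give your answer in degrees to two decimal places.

θ_B ≈ 41.22°

n₂/n₁ = sin θ_c = sin 61.18° = 0.8761.
tan θ_B equals the same ratio, so θ_B = arctan(0.8761) = 41.22°.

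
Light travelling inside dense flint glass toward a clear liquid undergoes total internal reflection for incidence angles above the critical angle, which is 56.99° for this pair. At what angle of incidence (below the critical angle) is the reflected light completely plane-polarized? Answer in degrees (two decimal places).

At the critical angle sin θ_c = n₂/n₁, giving n₂/n₁ = sin 56.99° = 0.8386.
Then tan θ_B = n₂/n₁ = 0.8386, so θ_B = arctan 0.8386 = 39.98°.

θ_B ≈ 39.98°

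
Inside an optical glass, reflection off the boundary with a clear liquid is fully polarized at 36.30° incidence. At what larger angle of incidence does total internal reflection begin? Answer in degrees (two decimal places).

tan θ_B = n₂/n₁ = tan 36.30° = 0.7346.
Total internal reflection: sin θ_c = n₂/n₁ = 0.7346.
θ_c = arcsin(0.7346) = 47.27°.

θ_c ≈ 47.27°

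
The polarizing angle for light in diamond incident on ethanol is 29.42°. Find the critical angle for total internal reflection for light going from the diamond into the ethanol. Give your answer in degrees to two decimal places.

tan θ_B = n₂/n₁ = tan 29.42° = 0.5639.
Total internal reflection: sin θ_c = n₂/n₁ = 0.5639.
θ_c = arcsin(0.5639) = 34.33°.

θ_c ≈ 34.33°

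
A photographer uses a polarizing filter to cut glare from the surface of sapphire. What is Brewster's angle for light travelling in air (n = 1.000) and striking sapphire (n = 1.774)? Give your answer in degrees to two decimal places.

Here n₂/n₁ = 1.774/1.000 = 1.7740, and Brewster's law gives tan θ_B = n₂/n₁. Taking the arctangent, θ_B = 60.59°.

θ_B ≈ 60.59°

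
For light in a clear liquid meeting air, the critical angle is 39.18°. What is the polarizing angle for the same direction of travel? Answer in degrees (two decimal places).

θ_B ≈ 32.28°

sin θ_c = n₂/n₁, so n₂/n₁ = sin 39.18° = 0.6318.
Brewster: tan θ_B = n₂/n₁ = 0.6318.
θ_B = arctan(0.6318) = 32.28°.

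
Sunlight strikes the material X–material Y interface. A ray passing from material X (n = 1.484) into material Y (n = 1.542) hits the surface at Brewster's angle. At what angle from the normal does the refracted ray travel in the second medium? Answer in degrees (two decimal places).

θ_t ≈ 43.90°

tan θ_B = n₂/n₁ = 1.542/1.484 = 1.0391, so θ_B = 46.10°.
At Brewster's angle the reflected and refracted rays are perpendicular, so θ_t = 90° − θ_B = 90° − 46.10° = 43.90°.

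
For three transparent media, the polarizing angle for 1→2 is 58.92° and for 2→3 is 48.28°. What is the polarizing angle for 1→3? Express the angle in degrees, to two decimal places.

θ_B ≈ 61.75°

tan θ_B(1→2) = n₂/n₁ = tan 58.92° = 1.6590.
tan θ_B(2→3) = n₃/n₂ = tan 48.28° = 1.1216.
Multiplying, n₃/n₁ = 1.6590 × 1.1216 = 1.8607, and θ_B(1→3) = arctan 1.8607 = 61.75°.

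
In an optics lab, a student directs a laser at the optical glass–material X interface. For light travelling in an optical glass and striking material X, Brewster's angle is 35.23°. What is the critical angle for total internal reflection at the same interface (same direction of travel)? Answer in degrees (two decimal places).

θ_c ≈ 44.93°

From Brewster, n₂/n₁ = tan θ_B = tan 35.23° = 0.7062.
Then sin θ_c = n₂/n₁ = 0.7062, so θ_c = arcsin 0.7062 = 44.93°.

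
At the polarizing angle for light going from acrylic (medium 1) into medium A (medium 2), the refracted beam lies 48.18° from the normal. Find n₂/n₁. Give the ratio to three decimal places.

θ_B + θ_t = 90°, so θ_B = 90° − 48.18° = 41.82°.
tan θ_B = n₂/n₁, so n₂/n₁ = tan 41.82° = 0.895.

n₂/n₁ ≈ 0.895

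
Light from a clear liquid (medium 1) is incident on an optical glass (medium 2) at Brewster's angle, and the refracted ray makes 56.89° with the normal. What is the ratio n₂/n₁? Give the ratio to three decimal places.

θ_B + θ_t = 90°, so θ_B = 90° − 56.89° = 33.11°.
tan θ_B = n₂/n₁, so n₂/n₁ = tan 33.11° = 0.652.

n₂/n₁ ≈ 0.652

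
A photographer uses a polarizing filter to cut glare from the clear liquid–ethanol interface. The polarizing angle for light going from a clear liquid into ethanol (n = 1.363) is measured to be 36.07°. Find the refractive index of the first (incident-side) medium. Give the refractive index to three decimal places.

n ≈ 1.871

Brewster's law: tan θ_B = n₂/n₁ (light incident in a clear liquid, refracted into ethanol).
n₁ = n₂ / tan θ_B = 1.363 / tan 36.07° = 1.871.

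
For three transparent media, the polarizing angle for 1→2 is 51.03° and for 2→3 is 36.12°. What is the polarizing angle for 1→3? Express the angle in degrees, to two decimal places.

Each Brewster angle gives a ratio: n₂/n₁ = tan 51.03° = 1.2362, n₃/n₂ = tan 36.12° = 0.7297.
n₃/n₁ = 0.9021. Then tan θ_B(1→3) = n₃/n₁, so θ_B(1→3) = arctan(0.9021) = 42.05°.

θ_B ≈ 42.05°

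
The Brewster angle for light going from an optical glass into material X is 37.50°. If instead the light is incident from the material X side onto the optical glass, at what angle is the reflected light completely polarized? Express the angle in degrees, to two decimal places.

tan θ_B' = n₁/n₂ = 1/tan θ_B, so θ_B' = 90° − θ_B.
θ_B' = 90° − 37.50° = 52.50°.

θ_B' ≈ 52.50°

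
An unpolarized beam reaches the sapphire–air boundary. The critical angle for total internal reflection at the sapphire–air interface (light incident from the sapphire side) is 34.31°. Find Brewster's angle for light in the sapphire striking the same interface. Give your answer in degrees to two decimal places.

At the critical angle sin θ_c = n₂/n₁, giving n₂/n₁ = sin 34.31° = 0.5637.
Then tan θ_B = n₂/n₁ = 0.5637, so θ_B = arctan 0.5637 = 29.41°.

θ_B ≈ 29.41°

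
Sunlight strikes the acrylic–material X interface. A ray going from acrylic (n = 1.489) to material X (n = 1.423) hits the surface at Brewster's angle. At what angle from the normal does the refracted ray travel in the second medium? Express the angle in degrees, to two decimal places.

First find Brewster's angle: tan θ_B = 1.423/1.489 = 0.9557, giving θ_B = 43.70°.
The refracted ray is perpendicular to the reflected ray, so θ_t = 90° − θ_B = 46.30°.

θ_t ≈ 46.30°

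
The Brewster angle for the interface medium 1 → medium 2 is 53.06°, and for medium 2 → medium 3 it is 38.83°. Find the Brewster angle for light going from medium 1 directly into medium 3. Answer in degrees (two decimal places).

tan θ_B(1→2) = n₂/n₁ = tan 53.06° = 1.3299.
tan θ_B(2→3) = n₃/n₂ = tan 38.83° = 0.8049.
So n₃/n₁ = (n₂/n₁)(n₃/n₂) = 1.3299 × 0.8049 = 1.0704.
θ_B(1→3) = arctan(1.0704) = 46.95°.

θ_B ≈ 46.95°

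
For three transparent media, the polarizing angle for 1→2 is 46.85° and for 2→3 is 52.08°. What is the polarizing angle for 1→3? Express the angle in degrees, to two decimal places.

Each Brewster angle gives a ratio: n₂/n₁ = tan 46.85° = 1.0668, n₃/n₂ = tan 52.08° = 1.2836.
n₃/n₁ = 1.3693. Then tan θ_B(1→3) = n₃/n₁, so θ_B(1→3) = arctan(1.3693) = 53.86°.

θ_B ≈ 53.86°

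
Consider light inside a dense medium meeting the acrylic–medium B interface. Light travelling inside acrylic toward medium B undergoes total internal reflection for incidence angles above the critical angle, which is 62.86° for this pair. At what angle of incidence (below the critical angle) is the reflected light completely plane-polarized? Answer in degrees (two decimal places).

θ_B ≈ 41.67°

At the critical angle sin θ_c = n₂/n₁, giving n₂/n₁ = sin 62.86° = 0.8899.
Then tan θ_B = n₂/n₁ = 0.8899, so θ_B = arctan 0.8899 = 41.67°.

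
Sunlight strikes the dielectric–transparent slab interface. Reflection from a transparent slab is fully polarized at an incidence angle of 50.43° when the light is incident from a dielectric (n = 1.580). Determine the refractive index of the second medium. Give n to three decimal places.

At Brewster's angle, tan θ_B = n₂/n₁ with n₁ on the incident side (a dielectric) and n₂ on the transmitted side (a transparent slab).
n₂ = n₁ tan θ_B = 1.580 × tan 50.43° = 1.912.

n ≈ 1.912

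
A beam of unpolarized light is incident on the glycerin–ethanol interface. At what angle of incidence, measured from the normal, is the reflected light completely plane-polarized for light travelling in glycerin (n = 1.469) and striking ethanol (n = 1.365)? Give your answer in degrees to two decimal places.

tan θ_B = n₂/n₁ = 1.365/1.469 = 0.9292. Taking the arctangent, θ_B = 42.90°.

θ_B ≈ 42.90°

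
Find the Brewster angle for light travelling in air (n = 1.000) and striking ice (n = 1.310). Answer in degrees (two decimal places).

θ_B ≈ 52.64°

At Brewster's angle the reflected and refracted rays are perpendicular, which with Snell's law gives tan θ_B = n₂/n₁.
Brewster's condition: tan θ_B = n₂/n₁ = 1.310/1.000 = 1.3100.
So θ_B = arctan 1.3100 = 52.64°.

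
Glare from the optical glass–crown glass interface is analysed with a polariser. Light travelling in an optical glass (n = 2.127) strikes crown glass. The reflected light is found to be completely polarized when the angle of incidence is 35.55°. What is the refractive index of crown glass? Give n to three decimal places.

n ≈ 1.520

Brewster's law: tan θ_B = n₂/n₁ (light incident in an optical glass, refracted into crown glass).
n₂ = n₁ tan θ_B = 2.127 × tan 35.55° = 1.520.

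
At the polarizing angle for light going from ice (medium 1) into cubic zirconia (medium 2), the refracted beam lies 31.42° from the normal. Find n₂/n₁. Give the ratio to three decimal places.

θ_B + θ_t = 90°, so θ_B = 90° − 31.42° = 58.58°.
tan θ_B = n₂/n₁, so n₂/n₁ = tan 58.58° = 1.637.

n₂/n₁ ≈ 1.637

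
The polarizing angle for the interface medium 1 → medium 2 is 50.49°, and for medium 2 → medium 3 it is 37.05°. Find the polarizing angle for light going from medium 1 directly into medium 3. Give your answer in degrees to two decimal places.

θ_B ≈ 42.47°

Each Brewster angle gives a ratio: n₂/n₁ = tan 50.49° = 1.2127, n₃/n₂ = tan 37.05° = 0.7549.
n₃/n₁ = 0.9155. Then tan θ_B(1→3) = n₃/n₁, so θ_B(1→3) = arctan(0.9155) = 42.47°.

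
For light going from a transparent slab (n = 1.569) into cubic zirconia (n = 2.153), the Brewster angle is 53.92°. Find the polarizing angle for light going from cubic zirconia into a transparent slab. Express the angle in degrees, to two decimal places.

Reversing the direction swaps n₁ and n₂, so tan θ_B' = 1/tan θ_B and θ_B' = 90° − θ_B.
Hence θ_B' = 90° − 53.92° = 36.08°.

θ_B' ≈ 36.08°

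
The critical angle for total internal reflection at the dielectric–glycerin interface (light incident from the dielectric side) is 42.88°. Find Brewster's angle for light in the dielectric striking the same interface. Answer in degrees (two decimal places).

sin θ_c = n₂/n₁, so n₂/n₁ = sin 42.88° = 0.6805.
Brewster: tan θ_B = n₂/n₁ = 0.6805.
θ_B = arctan(0.6805) = 34.23°.

θ_B ≈ 34.23°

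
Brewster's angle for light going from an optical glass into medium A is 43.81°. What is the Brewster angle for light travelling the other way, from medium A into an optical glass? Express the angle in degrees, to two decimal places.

θ_B' ≈ 46.19°

The two Brewster angles are complementary: θ_B' = 90° − θ_B = 90° − 43.81° = 46.19°.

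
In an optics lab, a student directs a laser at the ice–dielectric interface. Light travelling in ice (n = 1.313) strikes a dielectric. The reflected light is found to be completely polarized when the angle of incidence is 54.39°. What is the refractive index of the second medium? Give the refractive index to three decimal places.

n ≈ 1.833

At the Brewster angle, tan θ_B = n₂/n₁ with n₁ on the incident side (ice) and n₂ on the transmitted side (a dielectric).
n₂ = n₁ tan θ_B = 1.313 × tan 54.39° = 1.833.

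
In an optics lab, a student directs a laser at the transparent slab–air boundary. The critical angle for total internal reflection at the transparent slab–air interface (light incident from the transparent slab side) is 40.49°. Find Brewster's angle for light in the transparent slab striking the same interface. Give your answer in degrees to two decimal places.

At the critical angle sin θ_c = n₂/n₁, giving n₂/n₁ = sin 40.49° = 0.6493.
Then tan θ_B = n₂/n₁ = 0.6493, so θ_B = arctan 0.6493 = 33.00°.

θ_B ≈ 33.00°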